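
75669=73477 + 2192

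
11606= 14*829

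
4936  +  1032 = 5968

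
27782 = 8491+19291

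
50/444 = 25/222 = 0.11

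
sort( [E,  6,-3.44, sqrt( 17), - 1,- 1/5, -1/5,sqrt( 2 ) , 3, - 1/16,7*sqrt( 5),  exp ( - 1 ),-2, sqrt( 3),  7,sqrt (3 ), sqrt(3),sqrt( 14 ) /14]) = [ - 3.44, - 2, - 1, - 1/5, - 1/5 ,-1/16, sqrt ( 14)/14,exp( - 1 ),  sqrt (2), sqrt ( 3),sqrt( 3), sqrt ( 3),E, 3, sqrt( 17), 6, 7, 7*sqrt( 5 )] 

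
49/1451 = 49/1451 = 0.03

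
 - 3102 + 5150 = 2048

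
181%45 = 1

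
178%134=44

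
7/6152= 7/6152 = 0.00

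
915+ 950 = 1865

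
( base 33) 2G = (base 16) 52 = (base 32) 2I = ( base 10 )82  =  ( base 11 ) 75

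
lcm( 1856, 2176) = 63104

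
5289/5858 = 5289/5858  =  0.90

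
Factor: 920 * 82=75440 = 2^4*5^1 *23^1*41^1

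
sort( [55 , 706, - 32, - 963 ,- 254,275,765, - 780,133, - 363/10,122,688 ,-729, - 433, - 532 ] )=[ - 963, - 780 , - 729, - 532, - 433, - 254,-363/10,- 32 , 55,122, 133,  275,688, 706,765]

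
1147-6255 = -5108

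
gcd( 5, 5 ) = 5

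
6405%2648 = 1109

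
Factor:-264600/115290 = -140/61 = - 2^2*5^1*7^1*61^( - 1)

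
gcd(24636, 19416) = 12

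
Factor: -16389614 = -2^1*53^1*154619^1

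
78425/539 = 145  +  270/539 = 145.50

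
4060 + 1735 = 5795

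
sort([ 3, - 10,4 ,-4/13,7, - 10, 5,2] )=[ - 10, - 10, - 4/13,2,3, 4,5,  7] 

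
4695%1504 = 183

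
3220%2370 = 850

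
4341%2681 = 1660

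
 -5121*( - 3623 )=18553383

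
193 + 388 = 581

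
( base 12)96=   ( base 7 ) 222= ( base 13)8a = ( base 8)162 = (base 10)114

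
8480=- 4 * ( - 2120)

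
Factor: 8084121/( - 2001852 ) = - 2^(-2) * 3^( - 1) * 17^(-1 )*59^1 * 3271^( - 1)*45673^1 = -2694707/667284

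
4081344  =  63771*64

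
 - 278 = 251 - 529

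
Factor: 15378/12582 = 11/9 = 3^( - 2)*11^1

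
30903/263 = 117 + 132/263 = 117.50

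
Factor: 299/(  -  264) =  - 2^ ( - 3)*3^( - 1) * 11^( - 1 )*13^1*23^1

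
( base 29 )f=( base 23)f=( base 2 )1111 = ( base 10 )15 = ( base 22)f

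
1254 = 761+493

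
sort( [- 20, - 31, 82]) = [ - 31,-20,82]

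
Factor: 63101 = 89^1*709^1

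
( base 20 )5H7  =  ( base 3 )10012221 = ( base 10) 2347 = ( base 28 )2rn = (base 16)92b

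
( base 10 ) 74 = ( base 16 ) 4a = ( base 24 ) 32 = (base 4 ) 1022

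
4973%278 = 247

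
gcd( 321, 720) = 3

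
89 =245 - 156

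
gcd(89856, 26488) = 8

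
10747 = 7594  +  3153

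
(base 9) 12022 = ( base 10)8039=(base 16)1F67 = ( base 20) 101J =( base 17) 1ADF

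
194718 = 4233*46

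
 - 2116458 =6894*(-307 )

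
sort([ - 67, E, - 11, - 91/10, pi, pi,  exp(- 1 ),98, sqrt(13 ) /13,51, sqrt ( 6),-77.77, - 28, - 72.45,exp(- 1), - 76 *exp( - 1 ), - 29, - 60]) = [ - 77.77,  -  72.45, - 67  , - 60,- 29, - 28 , - 76*exp( - 1 ), - 11,  -  91/10, sqrt (13 )/13,exp( - 1), exp(-1),sqrt( 6),E,pi,pi,51,98 ] 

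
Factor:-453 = -3^1*151^1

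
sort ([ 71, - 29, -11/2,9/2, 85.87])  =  [ - 29, - 11/2,9/2, 71,  85.87] 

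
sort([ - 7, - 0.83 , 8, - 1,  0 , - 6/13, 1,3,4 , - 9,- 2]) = [ - 9,-7 , - 2, - 1, - 0.83, - 6/13,0,1, 3,  4, 8 ]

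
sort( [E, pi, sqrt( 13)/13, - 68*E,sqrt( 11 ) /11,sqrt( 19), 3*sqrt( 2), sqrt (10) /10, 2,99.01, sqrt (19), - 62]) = [ -68*E, - 62, sqrt (13)/13, sqrt( 11 ) /11 , sqrt (10) /10,  2 , E,pi,  3* sqrt(2), sqrt( 19), sqrt ( 19),  99.01 ]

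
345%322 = 23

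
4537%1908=721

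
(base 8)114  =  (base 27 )2M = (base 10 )76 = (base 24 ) 34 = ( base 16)4c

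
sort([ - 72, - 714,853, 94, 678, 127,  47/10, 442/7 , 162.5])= [ - 714, - 72 , 47/10, 442/7, 94,127,162.5,678, 853]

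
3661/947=3661/947= 3.87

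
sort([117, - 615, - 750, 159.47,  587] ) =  [ - 750 , - 615,117,159.47 , 587]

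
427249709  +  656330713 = 1083580422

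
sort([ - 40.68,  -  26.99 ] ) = [ - 40.68, -26.99] 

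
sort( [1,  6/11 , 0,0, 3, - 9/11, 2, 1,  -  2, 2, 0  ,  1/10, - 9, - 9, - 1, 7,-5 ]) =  [- 9, - 9, - 5,-2,-1, - 9/11, 0,0, 0, 1/10, 6/11 , 1, 1, 2,  2, 3,7] 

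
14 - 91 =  - 77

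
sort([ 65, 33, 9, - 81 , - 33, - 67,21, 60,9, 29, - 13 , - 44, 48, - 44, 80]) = [ - 81, - 67, - 44, - 44, - 33, - 13, 9,9, 21,29, 33,48, 60, 65,80]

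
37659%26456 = 11203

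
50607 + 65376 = 115983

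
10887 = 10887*1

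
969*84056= 81450264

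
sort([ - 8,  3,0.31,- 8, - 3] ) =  [ - 8, - 8, - 3,0.31, 3 ]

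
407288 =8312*49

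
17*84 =1428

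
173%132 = 41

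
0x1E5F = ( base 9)11588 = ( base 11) 5929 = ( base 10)7775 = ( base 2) 1111001011111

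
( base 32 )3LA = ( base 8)7252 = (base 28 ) 4M2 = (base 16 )EAA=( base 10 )3754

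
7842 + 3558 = 11400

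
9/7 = 1 + 2/7 = 1.29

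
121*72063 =8719623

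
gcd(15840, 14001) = 3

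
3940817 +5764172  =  9704989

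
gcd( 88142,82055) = 1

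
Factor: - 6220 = - 2^2*5^1*311^1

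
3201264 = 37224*86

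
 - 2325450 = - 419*5550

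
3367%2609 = 758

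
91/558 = 91/558 = 0.16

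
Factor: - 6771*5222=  - 2^1 * 3^1*7^1 * 37^1 * 61^1*373^1  =  - 35358162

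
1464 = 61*24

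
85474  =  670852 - 585378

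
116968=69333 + 47635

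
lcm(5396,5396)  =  5396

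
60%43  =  17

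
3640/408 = 8 + 47/51= 8.92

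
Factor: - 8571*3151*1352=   -  36513762792=- 2^3*3^1*13^2*23^1*137^1*2857^1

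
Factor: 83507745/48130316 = 2^(- 2)  *  3^1*5^1*13^(-1) * 113^( - 1 )*8191^( - 1 ) * 5567183^1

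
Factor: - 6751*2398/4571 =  - 2^1*7^( - 1)*11^1 * 43^1  *109^1* 157^1 * 653^( - 1) =-16188898/4571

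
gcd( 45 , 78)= 3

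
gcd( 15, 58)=1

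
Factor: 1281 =3^1* 7^1 * 61^1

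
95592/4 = 23898 =23898.00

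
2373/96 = 791/32 = 24.72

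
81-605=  - 524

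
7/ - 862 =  - 7/862 = - 0.01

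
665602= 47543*14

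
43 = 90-47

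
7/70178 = 7/70178= 0.00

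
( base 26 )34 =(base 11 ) 75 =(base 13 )64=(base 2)1010010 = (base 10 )82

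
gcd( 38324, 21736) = 572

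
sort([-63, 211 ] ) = [ - 63, 211] 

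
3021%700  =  221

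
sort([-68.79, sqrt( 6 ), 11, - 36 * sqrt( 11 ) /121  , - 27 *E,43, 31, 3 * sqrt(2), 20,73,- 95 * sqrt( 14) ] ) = [ - 95 * sqrt( 14 ),-27*E, - 68.79,-36 *sqrt( 11) /121,sqrt( 6),  3 * sqrt(2),11, 20, 31 , 43, 73] 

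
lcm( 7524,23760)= 451440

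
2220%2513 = 2220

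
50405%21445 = 7515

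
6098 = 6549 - 451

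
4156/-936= - 1039/234 = - 4.44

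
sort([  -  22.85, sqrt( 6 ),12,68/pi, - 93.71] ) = [-93.71, - 22.85, sqrt( 6),  12, 68/pi]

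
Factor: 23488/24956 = 2^4*17^(  -  1 ) = 16/17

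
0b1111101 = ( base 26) 4l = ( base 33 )3Q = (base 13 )98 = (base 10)125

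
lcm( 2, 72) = 72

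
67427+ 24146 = 91573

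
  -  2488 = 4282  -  6770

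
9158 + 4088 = 13246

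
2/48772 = 1/24386 = 0.00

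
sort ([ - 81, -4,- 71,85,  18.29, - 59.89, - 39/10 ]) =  [-81, - 71,-59.89,-4,-39/10,18.29,85 ] 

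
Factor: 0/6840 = 0^1 = 0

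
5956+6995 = 12951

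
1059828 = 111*9548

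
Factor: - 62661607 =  - 89^1*347^1*2029^1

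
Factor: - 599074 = -2^1*7^2*6113^1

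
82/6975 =82/6975 = 0.01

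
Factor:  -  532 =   -  2^2 * 7^1*19^1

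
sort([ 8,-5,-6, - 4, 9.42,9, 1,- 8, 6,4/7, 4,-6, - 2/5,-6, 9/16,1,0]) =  [ -8, -6 ,  -  6 , - 6, - 5,-4, - 2/5,0, 9/16, 4/7, 1, 1,  4,6,8,9, 9.42 ]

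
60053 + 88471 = 148524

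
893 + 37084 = 37977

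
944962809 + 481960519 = 1426923328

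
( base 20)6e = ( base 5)1014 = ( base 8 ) 206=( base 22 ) 62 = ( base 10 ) 134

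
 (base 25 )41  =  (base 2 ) 1100101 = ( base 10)101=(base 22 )4d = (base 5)401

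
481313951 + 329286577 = 810600528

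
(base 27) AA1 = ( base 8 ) 16611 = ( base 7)31021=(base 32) 7c9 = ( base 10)7561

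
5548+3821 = 9369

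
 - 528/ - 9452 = 132/2363 = 0.06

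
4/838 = 2/419 = 0.00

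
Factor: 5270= 2^1*5^1*17^1*31^1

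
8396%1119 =563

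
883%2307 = 883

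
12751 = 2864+9887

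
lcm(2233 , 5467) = 158543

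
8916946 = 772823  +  8144123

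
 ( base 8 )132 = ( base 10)90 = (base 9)110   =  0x5A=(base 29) 33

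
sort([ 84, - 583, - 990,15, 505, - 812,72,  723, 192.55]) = [ -990, - 812,-583, 15, 72,84,192.55,505 , 723]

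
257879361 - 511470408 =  - 253591047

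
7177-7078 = 99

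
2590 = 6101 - 3511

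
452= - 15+467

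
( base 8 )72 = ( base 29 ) 20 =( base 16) 3a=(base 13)46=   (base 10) 58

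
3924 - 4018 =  - 94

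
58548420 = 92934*630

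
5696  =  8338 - 2642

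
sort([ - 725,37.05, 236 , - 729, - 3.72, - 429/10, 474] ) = [ - 729,-725, - 429/10, - 3.72, 37.05,236,  474]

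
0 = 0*50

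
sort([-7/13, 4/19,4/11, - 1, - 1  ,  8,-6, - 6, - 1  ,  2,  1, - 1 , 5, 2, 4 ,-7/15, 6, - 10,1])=[ - 10 , - 6, - 6,  -  1, - 1, -1,- 1, - 7/13, - 7/15, 4/19,4/11, 1,1, 2, 2, 4,5,6,8]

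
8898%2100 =498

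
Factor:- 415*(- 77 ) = 31955= 5^1*7^1*11^1*83^1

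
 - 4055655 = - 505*8031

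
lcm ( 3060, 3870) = 131580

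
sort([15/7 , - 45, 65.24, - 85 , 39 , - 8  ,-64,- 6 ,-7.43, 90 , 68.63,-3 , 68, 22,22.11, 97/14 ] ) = [ - 85,-64, - 45, - 8, - 7.43, - 6, - 3 , 15/7, 97/14, 22 , 22.11,39,  65.24,68 , 68.63 , 90]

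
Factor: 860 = 2^2*5^1*43^1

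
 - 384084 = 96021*( - 4)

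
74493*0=0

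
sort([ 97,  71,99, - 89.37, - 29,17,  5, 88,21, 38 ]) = [ - 89.37,  -  29, 5,17 , 21, 38,71, 88,97,99 ]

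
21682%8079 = 5524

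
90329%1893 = 1358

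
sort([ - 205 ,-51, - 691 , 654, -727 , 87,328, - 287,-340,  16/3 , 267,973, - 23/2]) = [  -  727, -691, - 340,- 287, - 205, - 51, - 23/2,16/3, 87,  267 , 328, 654,973]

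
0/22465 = 0 = 0.00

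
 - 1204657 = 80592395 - 81797052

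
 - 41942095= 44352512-86294607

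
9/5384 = 9/5384 = 0.00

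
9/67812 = 3/22604 = 0.00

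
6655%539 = 187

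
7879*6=47274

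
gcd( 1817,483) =23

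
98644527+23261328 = 121905855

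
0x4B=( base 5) 300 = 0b1001011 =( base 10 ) 75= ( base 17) 47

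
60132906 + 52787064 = 112919970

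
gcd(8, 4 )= 4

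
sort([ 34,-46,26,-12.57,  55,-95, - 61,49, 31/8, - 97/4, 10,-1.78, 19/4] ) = [ - 95, - 61 , - 46,  -  97/4, - 12.57, - 1.78, 31/8, 19/4, 10, 26, 34,49,55] 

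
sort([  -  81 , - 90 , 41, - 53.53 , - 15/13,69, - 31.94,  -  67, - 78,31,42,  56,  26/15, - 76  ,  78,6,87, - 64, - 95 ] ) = [ - 95, - 90, - 81, - 78,-76,  -  67, - 64,-53.53,  -  31.94,  -  15/13,26/15, 6, 31, 41,42 , 56,69, 78, 87]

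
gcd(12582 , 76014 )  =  18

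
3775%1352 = 1071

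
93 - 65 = 28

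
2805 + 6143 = 8948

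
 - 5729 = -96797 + 91068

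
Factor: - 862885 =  - 5^1*19^1*31^1*293^1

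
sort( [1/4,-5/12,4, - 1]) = [ - 1, - 5/12, 1/4, 4 ] 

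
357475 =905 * 395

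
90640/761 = 90640/761=119.11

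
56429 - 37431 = 18998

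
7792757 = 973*8009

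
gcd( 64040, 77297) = 1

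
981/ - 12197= - 981/12197 = -0.08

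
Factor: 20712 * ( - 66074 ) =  - 2^4*3^1*863^1*33037^1 = - 1368524688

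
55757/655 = 85+82/655 =85.13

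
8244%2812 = 2620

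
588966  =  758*777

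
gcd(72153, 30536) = 1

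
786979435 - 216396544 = 570582891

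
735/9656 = 735/9656 = 0.08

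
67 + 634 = 701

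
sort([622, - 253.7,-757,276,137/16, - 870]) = [ - 870,  -  757, - 253.7,137/16,276,622] 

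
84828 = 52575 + 32253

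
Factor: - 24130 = -2^1*5^1*19^1*127^1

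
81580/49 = 81580/49 = 1664.90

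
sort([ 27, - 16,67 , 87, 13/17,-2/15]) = [ -16, - 2/15,13/17,27, 67, 87]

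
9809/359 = 9809/359 =27.32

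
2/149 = 2/149 =0.01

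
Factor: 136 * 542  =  73712 = 2^4 * 17^1 * 271^1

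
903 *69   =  62307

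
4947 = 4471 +476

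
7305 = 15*487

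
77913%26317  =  25279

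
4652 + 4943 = 9595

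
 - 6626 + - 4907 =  - 11533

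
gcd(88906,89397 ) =1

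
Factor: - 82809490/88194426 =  - 3^( - 1 )*5^1*797^ ( - 1) * 18443^( - 1)*8280949^1 = -41404745/44097213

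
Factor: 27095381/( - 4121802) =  - 2^( - 1)*3^( - 2)*228989^( - 1)* 27095381^1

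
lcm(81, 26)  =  2106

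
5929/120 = 49 + 49/120 = 49.41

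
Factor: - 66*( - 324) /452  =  2^1*3^5*11^1*113^( - 1)=5346/113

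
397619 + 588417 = 986036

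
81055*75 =6079125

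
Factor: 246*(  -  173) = -42558 = - 2^1*3^1* 41^1 * 173^1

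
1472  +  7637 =9109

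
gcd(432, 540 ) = 108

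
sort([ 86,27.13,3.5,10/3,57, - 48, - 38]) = [ - 48 , -38,10/3,3.5, 27.13, 57,  86]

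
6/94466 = 3/47233=   0.00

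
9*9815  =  88335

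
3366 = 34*99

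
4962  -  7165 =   -  2203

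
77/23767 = 77/23767 =0.00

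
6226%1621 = 1363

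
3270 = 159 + 3111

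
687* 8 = 5496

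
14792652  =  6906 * 2142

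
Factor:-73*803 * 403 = - 11^1*13^1* 31^1 * 73^2 = - 23623457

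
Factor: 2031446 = 2^1*1015723^1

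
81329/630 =129+59/630 =129.09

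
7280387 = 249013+7031374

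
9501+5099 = 14600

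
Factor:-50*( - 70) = 3500 = 2^2 * 5^3 * 7^1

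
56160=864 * 65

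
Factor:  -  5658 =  - 2^1*3^1*23^1*  41^1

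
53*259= 13727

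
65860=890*74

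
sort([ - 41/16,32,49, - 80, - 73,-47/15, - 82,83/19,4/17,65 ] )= [ - 82, - 80, - 73, - 47/15 ,-41/16,4/17,83/19, 32,49,65]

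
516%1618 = 516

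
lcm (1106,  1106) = 1106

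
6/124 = 3/62= 0.05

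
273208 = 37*7384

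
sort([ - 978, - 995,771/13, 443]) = [  -  995  , - 978, 771/13, 443] 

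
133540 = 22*6070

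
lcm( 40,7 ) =280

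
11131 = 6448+4683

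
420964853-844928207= -423963354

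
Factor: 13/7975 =5^( - 2 ) *11^(-1)*13^1*29^( -1)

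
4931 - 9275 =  - 4344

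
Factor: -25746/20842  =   - 3^1*7^1  *  17^ ( - 1 ) = - 21/17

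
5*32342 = 161710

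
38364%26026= 12338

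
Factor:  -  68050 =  - 2^1*5^2*1361^1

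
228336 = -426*( - 536 ) 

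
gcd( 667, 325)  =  1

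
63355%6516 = 4711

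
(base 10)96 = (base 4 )1200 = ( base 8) 140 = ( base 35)2q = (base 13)75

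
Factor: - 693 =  - 3^2*7^1*11^1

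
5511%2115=1281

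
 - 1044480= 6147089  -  7191569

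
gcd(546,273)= 273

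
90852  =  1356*67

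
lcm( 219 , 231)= 16863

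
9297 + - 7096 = 2201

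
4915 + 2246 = 7161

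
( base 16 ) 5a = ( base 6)230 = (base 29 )33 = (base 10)90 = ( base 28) 36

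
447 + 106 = 553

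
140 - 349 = -209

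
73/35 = 73/35 = 2.09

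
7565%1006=523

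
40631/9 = 40631/9 = 4514.56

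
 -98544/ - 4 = 24636/1 =24636.00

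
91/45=2 + 1/45=2.02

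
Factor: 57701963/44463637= 11^1*23^1*131^1  *  1741^1  *5813^( - 1)*7649^( - 1) 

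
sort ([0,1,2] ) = [ 0 , 1, 2] 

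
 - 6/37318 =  - 1  +  18656/18659=- 0.00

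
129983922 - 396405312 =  - 266421390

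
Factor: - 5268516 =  - 2^2 * 3^1*11^1*167^1*239^1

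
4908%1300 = 1008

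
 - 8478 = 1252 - 9730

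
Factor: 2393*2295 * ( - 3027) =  - 3^4*5^1*17^1*1009^1*2393^1 = - 16624087245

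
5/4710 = 1/942 = 0.00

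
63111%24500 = 14111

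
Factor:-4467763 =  - 197^1*22679^1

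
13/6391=13/6391 = 0.00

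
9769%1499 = 775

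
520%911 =520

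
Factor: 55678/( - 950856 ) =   -  27839/475428 = -2^( - 2 )*3^( -1)* 7^1*41^1 * 97^1* 39619^( - 1 )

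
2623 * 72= 188856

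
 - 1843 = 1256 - 3099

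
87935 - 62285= 25650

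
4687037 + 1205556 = 5892593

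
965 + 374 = 1339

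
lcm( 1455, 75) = 7275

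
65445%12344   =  3725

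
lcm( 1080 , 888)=39960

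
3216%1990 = 1226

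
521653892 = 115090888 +406563004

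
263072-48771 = 214301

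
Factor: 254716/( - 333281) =  -  2^2*7^1*11^1*13^( - 1 ) * 31^( - 1) = -308/403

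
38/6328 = 19/3164  =  0.01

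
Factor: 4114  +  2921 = 3^1*5^1 * 7^1*67^1  =  7035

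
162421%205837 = 162421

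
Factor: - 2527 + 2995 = 2^2*3^2*13^1=468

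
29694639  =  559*53121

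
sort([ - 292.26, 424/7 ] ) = [  -  292.26,424/7 ]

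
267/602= 267/602 = 0.44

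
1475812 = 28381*52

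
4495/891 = 4495/891 = 5.04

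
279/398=279/398 = 0.70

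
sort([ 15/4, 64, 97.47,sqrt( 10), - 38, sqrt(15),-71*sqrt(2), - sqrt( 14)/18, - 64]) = [-71*sqrt( 2), - 64, - 38, - sqrt( 14) /18, sqrt(10), 15/4 , sqrt( 15 ),64,97.47]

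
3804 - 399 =3405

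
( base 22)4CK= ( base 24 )3KC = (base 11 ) 1739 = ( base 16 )8ac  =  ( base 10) 2220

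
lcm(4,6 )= 12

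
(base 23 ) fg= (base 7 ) 1024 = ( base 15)191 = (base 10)361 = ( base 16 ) 169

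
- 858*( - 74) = 63492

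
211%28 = 15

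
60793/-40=- 60793/40 = -  1519.83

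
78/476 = 39/238 = 0.16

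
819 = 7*117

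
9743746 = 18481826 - 8738080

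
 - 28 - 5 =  - 33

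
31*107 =3317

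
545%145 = 110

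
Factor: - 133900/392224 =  - 2^(-3 )*5^2*7^(- 1)*13^1* 17^(  -  1) = -  325/952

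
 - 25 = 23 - 48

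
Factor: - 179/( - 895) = 5^ ( - 1)=1/5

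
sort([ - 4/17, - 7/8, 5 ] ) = [ - 7/8, - 4/17, 5] 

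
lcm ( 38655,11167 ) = 502515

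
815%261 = 32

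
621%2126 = 621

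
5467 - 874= 4593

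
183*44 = 8052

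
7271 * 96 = 698016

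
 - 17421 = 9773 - 27194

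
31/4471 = 31/4471 = 0.01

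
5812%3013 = 2799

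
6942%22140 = 6942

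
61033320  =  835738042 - 774704722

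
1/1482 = 1/1482 = 0.00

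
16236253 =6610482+9625771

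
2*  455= 910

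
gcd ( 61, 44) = 1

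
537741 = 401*1341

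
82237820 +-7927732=74310088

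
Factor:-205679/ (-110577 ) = 3^( - 1 )*29^ (-1)*31^( - 1)*41^( - 1 )*89^1*2311^1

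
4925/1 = 4925 = 4925.00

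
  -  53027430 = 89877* ( - 590) 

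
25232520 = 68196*370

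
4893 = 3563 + 1330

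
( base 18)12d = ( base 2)101110101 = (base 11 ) 30A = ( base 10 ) 373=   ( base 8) 565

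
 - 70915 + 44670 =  - 26245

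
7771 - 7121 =650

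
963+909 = 1872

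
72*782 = 56304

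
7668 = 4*1917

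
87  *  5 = 435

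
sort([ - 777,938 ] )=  [-777,938 ] 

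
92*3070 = 282440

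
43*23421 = 1007103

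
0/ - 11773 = 0/1= -0.00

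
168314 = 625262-456948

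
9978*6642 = 66273876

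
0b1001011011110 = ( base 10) 4830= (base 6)34210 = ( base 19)d74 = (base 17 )gc2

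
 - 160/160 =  - 1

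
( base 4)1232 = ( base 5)420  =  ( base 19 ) 5F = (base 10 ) 110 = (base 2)1101110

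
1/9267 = 1/9267=0.00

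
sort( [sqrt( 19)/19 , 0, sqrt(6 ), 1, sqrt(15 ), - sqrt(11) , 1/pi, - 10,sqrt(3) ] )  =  [ - 10, - sqrt(11 ), 0,sqrt(19)/19, 1/pi,1, sqrt( 3) , sqrt (6), sqrt( 15) ]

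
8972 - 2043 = 6929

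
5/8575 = 1/1715 = 0.00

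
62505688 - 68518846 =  - 6013158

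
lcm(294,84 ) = 588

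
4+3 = 7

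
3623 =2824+799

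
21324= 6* 3554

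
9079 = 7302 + 1777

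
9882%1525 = 732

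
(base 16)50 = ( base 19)44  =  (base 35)2a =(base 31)2i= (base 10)80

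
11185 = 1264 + 9921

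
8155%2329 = 1168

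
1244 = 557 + 687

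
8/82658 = 4/41329 = 0.00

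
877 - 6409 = -5532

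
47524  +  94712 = 142236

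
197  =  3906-3709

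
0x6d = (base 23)4H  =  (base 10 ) 109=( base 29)3M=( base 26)45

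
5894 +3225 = 9119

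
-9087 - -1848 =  - 7239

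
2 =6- 4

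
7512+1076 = 8588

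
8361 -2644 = 5717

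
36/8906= 18/4453 = 0.00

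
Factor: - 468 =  - 2^2*3^2*13^1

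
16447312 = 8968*1834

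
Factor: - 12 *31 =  - 372 = - 2^2*3^1*31^1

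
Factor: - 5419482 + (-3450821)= - 8870303 = - 13^2*73^1*719^1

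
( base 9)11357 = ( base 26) b5j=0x1da1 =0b1110110100001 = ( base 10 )7585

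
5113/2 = 2556+1/2 = 2556.50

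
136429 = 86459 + 49970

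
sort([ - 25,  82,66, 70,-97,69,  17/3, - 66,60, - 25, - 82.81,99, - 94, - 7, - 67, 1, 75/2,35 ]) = [ - 97 , - 94, - 82.81, - 67, - 66, - 25, - 25, - 7,  1,  17/3,  35, 75/2 , 60, 66,  69,70,82, 99 ] 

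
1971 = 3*657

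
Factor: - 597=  - 3^1*199^1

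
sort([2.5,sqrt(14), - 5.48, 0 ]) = [ - 5.48, 0, 2.5, sqrt(14)] 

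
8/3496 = 1/437=0.00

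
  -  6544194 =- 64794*101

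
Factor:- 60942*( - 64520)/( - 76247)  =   - 3931977840/76247   =  -2^4 * 3^1*5^1  *  7^1*19^( - 1)*1451^1*1613^1*4013^( - 1)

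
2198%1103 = 1095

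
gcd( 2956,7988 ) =4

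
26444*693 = 18325692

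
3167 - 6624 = -3457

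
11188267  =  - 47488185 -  -58676452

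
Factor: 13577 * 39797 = 540323869 = 17^1*2341^1*13577^1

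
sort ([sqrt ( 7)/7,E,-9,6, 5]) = [ - 9, sqrt(7)/7, E,5,6]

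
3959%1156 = 491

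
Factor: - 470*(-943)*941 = 417060610 = 2^1*5^1*23^1*41^1*47^1*941^1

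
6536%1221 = 431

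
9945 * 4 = 39780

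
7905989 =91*86879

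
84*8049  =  676116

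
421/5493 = 421/5493 = 0.08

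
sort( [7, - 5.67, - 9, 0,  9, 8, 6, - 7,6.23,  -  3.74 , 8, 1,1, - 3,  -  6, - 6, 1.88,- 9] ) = [ - 9, - 9 , - 7, - 6,-6, - 5.67, - 3.74,-3,0,1,1,1.88,  6,6.23, 7,8, 8, 9] 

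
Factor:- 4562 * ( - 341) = 1555642 = 2^1*11^1*31^1*2281^1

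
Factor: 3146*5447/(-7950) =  - 8568131/3975 = -  3^(-1)*5^(-2 )*11^2*13^2 * 53^( - 1)*419^1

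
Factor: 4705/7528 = 2^ ( - 3 ) * 5^1 = 5/8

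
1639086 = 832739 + 806347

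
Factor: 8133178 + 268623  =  8401801^1  =  8401801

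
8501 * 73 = 620573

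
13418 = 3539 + 9879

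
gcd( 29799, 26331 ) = 3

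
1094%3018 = 1094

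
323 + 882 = 1205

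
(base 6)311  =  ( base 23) 50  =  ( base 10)115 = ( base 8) 163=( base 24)4J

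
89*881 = 78409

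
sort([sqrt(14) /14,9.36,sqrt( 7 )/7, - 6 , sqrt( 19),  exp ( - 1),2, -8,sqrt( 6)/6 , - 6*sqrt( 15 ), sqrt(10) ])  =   [ - 6 * sqrt( 15),-8, - 6 , sqrt( 14)/14, exp(  -  1), sqrt(7)/7,sqrt( 6)/6,2, sqrt (10), sqrt( 19),9.36]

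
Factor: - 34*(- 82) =2^2*17^1*41^1 = 2788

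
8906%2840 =386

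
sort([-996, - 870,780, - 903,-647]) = [ - 996, -903, -870,-647 , 780] 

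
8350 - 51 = 8299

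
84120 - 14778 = 69342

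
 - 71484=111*( - 644)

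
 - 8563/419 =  - 8563/419 = - 20.44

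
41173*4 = 164692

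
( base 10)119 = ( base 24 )4n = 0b1110111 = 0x77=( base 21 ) 5e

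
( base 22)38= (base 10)74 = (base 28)2i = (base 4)1022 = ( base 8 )112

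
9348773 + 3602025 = 12950798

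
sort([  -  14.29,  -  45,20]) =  [  -  45,- 14.29, 20]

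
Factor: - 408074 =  - 2^1*211^1*967^1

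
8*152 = 1216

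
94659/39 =31553/13 = 2427.15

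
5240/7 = 5240/7=   748.57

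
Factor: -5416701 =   -  3^1* 997^1*1811^1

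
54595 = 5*10919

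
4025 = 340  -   - 3685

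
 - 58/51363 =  - 58/51363  =  - 0.00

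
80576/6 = 13429 + 1/3 = 13429.33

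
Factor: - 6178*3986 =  - 24625508  =  -2^2 * 1993^1 * 3089^1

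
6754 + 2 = 6756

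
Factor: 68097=3^1*22699^1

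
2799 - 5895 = -3096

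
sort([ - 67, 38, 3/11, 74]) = [ - 67 , 3/11,38, 74]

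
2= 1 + 1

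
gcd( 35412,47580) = 156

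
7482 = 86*87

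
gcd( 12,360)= 12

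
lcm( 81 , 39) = 1053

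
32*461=14752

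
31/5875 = 31/5875  =  0.01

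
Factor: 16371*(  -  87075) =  - 1425504825 = - 3^6*5^2*17^1*43^1 *107^1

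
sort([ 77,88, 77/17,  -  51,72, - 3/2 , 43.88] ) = [ - 51,  -  3/2, 77/17,43.88,72,77, 88]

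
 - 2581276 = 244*( - 10579) 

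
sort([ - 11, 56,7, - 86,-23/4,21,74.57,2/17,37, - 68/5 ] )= [  -  86, -68/5, - 11,-23/4,2/17, 7 , 21,37,56,74.57]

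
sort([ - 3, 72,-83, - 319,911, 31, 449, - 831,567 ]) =[ - 831, - 319,-83, - 3,31,72,449,567,911 ] 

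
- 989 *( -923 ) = 912847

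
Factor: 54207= 3^2*19^1* 317^1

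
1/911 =1/911  =  0.00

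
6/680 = 3/340= 0.01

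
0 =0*94301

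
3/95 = 3/95 = 0.03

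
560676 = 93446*6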